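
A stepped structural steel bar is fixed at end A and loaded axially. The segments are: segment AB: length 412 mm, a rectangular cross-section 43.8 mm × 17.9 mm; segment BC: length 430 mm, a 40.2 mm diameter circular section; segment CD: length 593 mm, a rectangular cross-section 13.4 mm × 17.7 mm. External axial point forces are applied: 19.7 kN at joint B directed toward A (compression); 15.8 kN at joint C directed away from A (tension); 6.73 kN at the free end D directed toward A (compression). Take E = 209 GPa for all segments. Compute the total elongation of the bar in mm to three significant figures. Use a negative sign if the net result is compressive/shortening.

-0.0925 mm

Internal axial forces (sectioning from the free end, tension +): N_CD = -6.73 kN, N_BC = 9.07 kN, N_AB = -10.63 kN.
A_AB = 784 mm².
A_BC = 1269 mm².
A_CD = 237.2 mm².
δ_AB = -10630·412/(784·209000) = -0.02673 mm
δ_BC = 9070·430/(1269·209000) = 0.0147 mm
δ_CD = -6730·593/(237.2·209000) = -0.08051 mm
δ = Σδ_i = -0.09253 mm.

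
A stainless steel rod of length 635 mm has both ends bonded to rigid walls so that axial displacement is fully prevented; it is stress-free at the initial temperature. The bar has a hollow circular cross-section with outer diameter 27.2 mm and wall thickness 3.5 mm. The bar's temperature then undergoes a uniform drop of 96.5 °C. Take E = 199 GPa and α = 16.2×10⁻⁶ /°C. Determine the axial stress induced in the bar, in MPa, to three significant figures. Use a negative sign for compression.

Free thermal expansion αLΔT = 16.2e-6 · 635 · -96.5 = -0.9927 mm.
The walls impose strain ε = −(-0.9927)/635 = 1.5633e-03; σ = Eε = 199000 · 1.5633e-03 = 311.1 MPa.

311 MPa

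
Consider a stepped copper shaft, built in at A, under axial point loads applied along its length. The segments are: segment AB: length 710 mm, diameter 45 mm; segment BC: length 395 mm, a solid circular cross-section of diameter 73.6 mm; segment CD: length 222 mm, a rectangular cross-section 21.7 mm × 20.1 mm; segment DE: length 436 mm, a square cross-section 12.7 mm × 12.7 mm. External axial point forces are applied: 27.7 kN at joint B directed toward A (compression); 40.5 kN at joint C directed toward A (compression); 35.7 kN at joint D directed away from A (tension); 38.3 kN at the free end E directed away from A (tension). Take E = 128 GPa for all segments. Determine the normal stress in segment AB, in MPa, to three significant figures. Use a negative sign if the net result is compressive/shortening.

3.65 MPa

Internal axial forces (sectioning from the free end, tension +): N_DE = 38.3 kN, N_CD = 74 kN, N_BC = 33.5 kN, N_AB = 5.8 kN.
A_AB = 1590 mm².
σ_AB = N_AB/A_AB = 5800/1590 = 3.647 MPa.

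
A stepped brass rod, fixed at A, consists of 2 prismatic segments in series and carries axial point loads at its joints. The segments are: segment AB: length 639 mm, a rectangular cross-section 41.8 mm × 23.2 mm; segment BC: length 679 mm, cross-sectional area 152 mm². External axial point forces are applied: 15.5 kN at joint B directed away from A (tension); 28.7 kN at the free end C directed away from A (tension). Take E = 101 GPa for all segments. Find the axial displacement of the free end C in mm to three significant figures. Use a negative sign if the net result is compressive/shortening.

1.56 mm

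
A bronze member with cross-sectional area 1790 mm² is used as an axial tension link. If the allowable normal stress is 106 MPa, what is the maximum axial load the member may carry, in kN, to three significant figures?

190 kN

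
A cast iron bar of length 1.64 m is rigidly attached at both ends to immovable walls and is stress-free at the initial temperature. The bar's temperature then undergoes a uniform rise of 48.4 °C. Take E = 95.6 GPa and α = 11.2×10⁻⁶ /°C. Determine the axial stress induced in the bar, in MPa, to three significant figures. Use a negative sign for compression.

Free thermal expansion αLΔT = 11.2e-6 · 1640 · 48.4 = 0.889 mm.
The walls impose strain ε = −(0.889)/1640 = -5.4208e-04; σ = Eε = 95600 · -5.4208e-04 = -51.82 MPa.

-51.8 MPa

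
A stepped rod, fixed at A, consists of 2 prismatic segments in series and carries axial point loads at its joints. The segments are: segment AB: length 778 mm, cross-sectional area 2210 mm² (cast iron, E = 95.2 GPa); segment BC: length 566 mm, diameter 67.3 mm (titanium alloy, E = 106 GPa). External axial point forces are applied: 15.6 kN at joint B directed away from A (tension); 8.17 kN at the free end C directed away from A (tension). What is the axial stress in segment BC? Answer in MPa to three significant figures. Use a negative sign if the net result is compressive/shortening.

2.30 MPa

Internal axial forces (sectioning from the free end, tension +): N_BC = 8.17 kN, N_AB = 23.77 kN.
A_BC = 3557 mm².
σ_BC = N_BC/A_BC = 8170/3557 = 2.297 MPa.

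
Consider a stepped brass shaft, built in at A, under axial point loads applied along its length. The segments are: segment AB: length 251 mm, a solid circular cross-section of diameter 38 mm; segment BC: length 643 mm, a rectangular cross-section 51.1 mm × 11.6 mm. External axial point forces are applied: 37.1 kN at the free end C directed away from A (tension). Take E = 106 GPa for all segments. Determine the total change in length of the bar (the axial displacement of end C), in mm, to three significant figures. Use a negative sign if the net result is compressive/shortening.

0.457 mm

Internal axial forces (sectioning from the free end, tension +): N_BC = 37.1 kN, N_AB = 37.1 kN.
A_AB = 1134 mm².
A_BC = 592.8 mm².
δ_AB = 37100·251/(1134·106000) = 0.07746 mm
δ_BC = 37100·643/(592.8·106000) = 0.3797 mm
δ = Σδ_i = 0.4571 mm.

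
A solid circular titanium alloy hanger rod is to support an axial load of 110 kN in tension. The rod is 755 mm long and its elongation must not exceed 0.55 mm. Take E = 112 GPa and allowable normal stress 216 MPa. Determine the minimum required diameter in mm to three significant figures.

Required area A ≥ P/σ_allow = 110000/216 = 509.3 mm².
For a solid circular section, d ≥ √(4A/π) = 25.46 mm.
Elongation limit: A ≥ PL/(Eδ_allow) = 110000·755/(112000·0.55) = 1348 mm² ⇒ d ≥ 41.43 mm.
The elongation limit governs.

41.4 mm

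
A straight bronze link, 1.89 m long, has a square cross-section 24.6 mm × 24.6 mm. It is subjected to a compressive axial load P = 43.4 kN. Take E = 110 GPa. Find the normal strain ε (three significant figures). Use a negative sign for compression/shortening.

-6.52e-04

A = 605.2 mm².
σ = N/A = -71.72 MPa; ε = σ/E = -71.72/110000 = -6.520e-04.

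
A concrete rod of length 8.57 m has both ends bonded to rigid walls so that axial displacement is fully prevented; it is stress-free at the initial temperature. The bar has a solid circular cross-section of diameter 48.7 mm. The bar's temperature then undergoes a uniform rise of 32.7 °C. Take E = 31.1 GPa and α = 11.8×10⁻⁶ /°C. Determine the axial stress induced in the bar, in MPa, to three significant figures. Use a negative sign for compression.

-12.0 MPa

Free thermal expansion αLΔT = 11.8e-6 · 8570 · 32.7 = 3.307 mm.
The walls impose strain ε = −(3.307)/8570 = -3.8586e-04; σ = Eε = 31100 · -3.8586e-04 = -12 MPa.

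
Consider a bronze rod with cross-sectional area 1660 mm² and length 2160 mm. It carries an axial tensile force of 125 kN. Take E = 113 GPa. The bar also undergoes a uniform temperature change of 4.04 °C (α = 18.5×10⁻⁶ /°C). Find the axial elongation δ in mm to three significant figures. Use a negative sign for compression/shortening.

1.60 mm

δ_mech = NL/(AE) = 125000·2160/(1660·113000) = 1.439 mm.
δ_thermal = αLΔT = 18.5e-6·2160·4.04 = 0.1614 mm.
δ = δ_mech + δ_thermal = 1.601 mm.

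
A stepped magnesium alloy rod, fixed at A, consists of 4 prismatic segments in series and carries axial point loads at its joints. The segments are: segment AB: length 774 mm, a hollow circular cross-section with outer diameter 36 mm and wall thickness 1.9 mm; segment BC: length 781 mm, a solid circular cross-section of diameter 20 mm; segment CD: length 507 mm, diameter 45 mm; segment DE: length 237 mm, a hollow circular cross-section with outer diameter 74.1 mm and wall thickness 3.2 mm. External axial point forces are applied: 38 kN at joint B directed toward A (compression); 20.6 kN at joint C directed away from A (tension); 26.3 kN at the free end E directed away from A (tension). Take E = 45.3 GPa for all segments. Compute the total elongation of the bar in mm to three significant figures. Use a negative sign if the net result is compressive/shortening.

Internal axial forces (sectioning from the free end, tension +): N_DE = 26.3 kN, N_CD = 26.3 kN, N_BC = 46.9 kN, N_AB = 8.9 kN.
A_AB = 203.5 mm².
A_BC = 314.2 mm².
A_CD = 1590 mm².
A_DE = 712.8 mm².
δ_AB = 8900·774/(203.5·45300) = 0.7471 mm
δ_BC = 46900·781/(314.2·45300) = 2.574 mm
δ_CD = 26300·507/(1590·45300) = 0.1851 mm
δ_DE = 26300·237/(712.8·45300) = 0.193 mm
δ = Σδ_i = 3.699 mm.

3.70 mm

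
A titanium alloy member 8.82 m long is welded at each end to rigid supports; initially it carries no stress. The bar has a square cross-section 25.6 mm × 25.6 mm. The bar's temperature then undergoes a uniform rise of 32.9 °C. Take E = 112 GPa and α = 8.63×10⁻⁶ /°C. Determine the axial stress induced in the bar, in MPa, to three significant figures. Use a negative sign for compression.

Free thermal expansion αLΔT = 8.63e-6 · 8820 · 32.9 = 2.504 mm.
The walls impose strain ε = −(2.504)/8820 = -2.8393e-04; σ = Eε = 112000 · -2.8393e-04 = -31.8 MPa.

-31.8 MPa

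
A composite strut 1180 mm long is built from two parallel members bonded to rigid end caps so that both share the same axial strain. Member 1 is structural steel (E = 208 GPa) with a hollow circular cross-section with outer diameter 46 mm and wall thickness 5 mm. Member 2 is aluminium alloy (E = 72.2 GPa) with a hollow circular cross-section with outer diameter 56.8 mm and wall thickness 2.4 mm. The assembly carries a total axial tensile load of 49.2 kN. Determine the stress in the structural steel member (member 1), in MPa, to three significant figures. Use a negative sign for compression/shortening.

62.6 MPa

A_1 = 644 mm².
A_2 = 410.2 mm².
Equal strain + equilibrium ⇒ each member carries load in proportion to AE: A₁E₁ = 134000000 N, A₂E₂ = 29610000 N, ΣAE = 163600000 N.
σ₁ = P·E₁/ΣAE = 49200·208000/163600000 = 62.56 MPa.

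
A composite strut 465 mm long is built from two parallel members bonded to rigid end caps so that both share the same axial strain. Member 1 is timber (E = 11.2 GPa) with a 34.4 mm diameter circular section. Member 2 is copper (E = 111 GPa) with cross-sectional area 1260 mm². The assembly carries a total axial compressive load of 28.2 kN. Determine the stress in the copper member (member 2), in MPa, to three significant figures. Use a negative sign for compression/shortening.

-20.8 MPa

A_1 = 929.4 mm².
Equal strain + equilibrium ⇒ each member carries load in proportion to AE: A₁E₁ = 10410000 N, A₂E₂ = 139900000 N, ΣAE = 150300000 N.
σ₂ = P·E₂/ΣAE = -28200·111000/150300000 = -20.83 MPa.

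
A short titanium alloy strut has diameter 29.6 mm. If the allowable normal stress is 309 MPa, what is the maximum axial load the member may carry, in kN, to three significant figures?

A = 688.1 mm².
P_max = σ_allow · A = 309 · 688.1 = 212600 N = 212.6 kN.

213 kN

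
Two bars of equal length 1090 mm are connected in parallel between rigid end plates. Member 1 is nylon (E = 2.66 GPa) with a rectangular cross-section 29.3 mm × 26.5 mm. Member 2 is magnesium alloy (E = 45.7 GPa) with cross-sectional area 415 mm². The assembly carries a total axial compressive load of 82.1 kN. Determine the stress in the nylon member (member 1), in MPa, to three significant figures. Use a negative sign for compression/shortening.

A_1 = 776.5 mm².
Equal strain + equilibrium ⇒ each member carries load in proportion to AE: A₁E₁ = 2065000 N, A₂E₂ = 18970000 N, ΣAE = 21030000 N.
σ₁ = P·E₁/ΣAE = -82100·2660/21030000 = -10.38 MPa.

-10.4 MPa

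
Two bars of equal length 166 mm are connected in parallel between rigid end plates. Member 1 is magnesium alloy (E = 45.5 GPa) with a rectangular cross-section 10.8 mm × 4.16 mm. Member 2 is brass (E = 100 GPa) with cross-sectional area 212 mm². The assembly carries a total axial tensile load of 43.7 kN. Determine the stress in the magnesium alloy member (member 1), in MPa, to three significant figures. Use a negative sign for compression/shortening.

85.5 MPa

A_1 = 44.93 mm².
Equal strain + equilibrium ⇒ each member carries load in proportion to AE: A₁E₁ = 2044000 N, A₂E₂ = 21200000 N, ΣAE = 23240000 N.
σ₁ = P·E₁/ΣAE = 43700·45500/23240000 = 85.54 MPa.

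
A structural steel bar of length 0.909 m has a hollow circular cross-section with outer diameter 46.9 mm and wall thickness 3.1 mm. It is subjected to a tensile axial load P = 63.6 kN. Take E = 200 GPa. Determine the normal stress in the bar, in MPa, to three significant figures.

A = 426.6 mm².
σ = N/A = 63600/426.6 = 149.1 MPa.

149 MPa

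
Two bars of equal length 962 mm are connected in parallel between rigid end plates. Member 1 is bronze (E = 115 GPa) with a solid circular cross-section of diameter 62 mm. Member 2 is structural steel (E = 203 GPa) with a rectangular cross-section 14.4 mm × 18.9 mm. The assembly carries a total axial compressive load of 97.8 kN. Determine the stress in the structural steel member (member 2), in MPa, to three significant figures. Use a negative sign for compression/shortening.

A_1 = 3019 mm².
A_2 = 272.2 mm².
Equal strain + equilibrium ⇒ each member carries load in proportion to AE: A₁E₁ = 347200000 N, A₂E₂ = 55250000 N, ΣAE = 402400000 N.
σ₂ = P·E₂/ΣAE = -97800·203000/402400000 = -49.33 MPa.

-49.3 MPa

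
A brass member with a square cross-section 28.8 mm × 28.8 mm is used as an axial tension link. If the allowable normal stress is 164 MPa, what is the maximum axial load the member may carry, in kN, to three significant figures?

A = 829.4 mm².
P_max = σ_allow · A = 164 · 829.4 = 136000 N = 136 kN.

136 kN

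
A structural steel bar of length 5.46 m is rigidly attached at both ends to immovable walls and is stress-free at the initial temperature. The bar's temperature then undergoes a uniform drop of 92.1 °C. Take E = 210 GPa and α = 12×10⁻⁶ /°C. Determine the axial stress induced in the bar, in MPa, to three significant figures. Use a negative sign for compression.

232 MPa

Free thermal expansion αLΔT = 12e-6 · 5460 · -92.1 = -6.034 mm.
The walls impose strain ε = −(-6.034)/5460 = 1.1052e-03; σ = Eε = 210000 · 1.1052e-03 = 232.1 MPa.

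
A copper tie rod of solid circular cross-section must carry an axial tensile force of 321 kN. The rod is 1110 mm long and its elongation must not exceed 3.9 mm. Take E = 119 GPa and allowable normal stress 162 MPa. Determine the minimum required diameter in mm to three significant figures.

Required area A ≥ P/σ_allow = 321000/162 = 1981 mm².
For a solid circular section, d ≥ √(4A/π) = 50.23 mm.
Elongation limit: A ≥ PL/(Eδ_allow) = 321000·1110/(119000·3.9) = 767.7 mm² ⇒ d ≥ 31.27 mm.
The stress limit governs.

50.2 mm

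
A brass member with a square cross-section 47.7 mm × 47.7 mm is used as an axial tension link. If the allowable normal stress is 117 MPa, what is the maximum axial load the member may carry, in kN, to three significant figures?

A = 2275 mm².
P_max = σ_allow · A = 117 · 2275 = 266200 N = 266.2 kN.

266 kN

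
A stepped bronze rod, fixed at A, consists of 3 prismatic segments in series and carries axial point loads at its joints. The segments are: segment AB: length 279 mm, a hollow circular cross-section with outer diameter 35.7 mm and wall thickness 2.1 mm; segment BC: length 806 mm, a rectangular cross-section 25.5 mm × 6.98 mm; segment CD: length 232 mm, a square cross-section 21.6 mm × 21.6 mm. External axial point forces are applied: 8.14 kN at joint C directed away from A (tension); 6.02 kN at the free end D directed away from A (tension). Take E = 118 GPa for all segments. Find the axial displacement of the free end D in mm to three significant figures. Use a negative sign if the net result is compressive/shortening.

0.720 mm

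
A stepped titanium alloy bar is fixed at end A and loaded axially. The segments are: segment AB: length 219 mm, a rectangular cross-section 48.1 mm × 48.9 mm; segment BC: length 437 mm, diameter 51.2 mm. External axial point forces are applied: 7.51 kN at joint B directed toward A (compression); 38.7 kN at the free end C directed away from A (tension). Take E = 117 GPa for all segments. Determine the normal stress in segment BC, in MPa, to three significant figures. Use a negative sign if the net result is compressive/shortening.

18.8 MPa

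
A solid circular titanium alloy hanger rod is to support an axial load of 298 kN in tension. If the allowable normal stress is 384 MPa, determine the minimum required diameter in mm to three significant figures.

31.4 mm

Required area A ≥ P/σ_allow = 298000/384 = 776 mm².
For a solid circular section, d ≥ √(4A/π) = 31.43 mm.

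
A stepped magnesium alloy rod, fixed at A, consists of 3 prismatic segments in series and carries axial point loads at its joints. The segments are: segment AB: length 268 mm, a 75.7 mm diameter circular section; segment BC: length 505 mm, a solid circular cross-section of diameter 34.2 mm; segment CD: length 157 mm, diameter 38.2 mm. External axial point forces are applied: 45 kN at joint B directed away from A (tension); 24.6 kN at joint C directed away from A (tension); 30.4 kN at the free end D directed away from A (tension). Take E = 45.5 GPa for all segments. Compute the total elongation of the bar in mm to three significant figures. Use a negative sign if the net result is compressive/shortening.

0.887 mm

Internal axial forces (sectioning from the free end, tension +): N_CD = 30.4 kN, N_BC = 55 kN, N_AB = 100 kN.
A_AB = 4501 mm².
A_BC = 918.6 mm².
A_CD = 1146 mm².
δ_AB = 100000·268/(4501·45500) = 0.1309 mm
δ_BC = 55000·505/(918.6·45500) = 0.6645 mm
δ_CD = 30400·157/(1146·45500) = 0.09153 mm
δ = Σδ_i = 0.8869 mm.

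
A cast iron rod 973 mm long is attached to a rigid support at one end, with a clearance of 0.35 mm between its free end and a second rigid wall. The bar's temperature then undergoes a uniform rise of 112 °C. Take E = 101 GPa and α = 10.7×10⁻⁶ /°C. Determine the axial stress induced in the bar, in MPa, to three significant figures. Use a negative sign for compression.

-84.7 MPa

Free thermal expansion αLΔT = 10.7e-6 · 973 · 112 = 1.166 mm.
The walls engage after the gap closes; constrained expansion = 1.166 − 0.35 = 0.816 mm.
The walls impose strain ε = −(0.816)/973 = -8.3869e-04; σ = Eε = 101000 · -8.3869e-04 = -84.71 MPa.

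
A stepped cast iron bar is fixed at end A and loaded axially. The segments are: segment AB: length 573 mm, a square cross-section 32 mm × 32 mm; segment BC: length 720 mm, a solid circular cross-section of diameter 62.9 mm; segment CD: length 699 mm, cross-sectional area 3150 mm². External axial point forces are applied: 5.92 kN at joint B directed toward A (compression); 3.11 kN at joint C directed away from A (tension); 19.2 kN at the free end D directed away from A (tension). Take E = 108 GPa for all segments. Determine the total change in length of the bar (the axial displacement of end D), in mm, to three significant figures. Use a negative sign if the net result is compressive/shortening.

0.172 mm

Internal axial forces (sectioning from the free end, tension +): N_CD = 19.2 kN, N_BC = 22.31 kN, N_AB = 16.39 kN.
A_AB = 1024 mm².
A_BC = 3107 mm².
δ_AB = 16390·573/(1024·108000) = 0.08492 mm
δ_BC = 22310·720/(3107·108000) = 0.04786 mm
δ_CD = 19200·699/(3150·108000) = 0.03945 mm
δ = Σδ_i = 0.1722 mm.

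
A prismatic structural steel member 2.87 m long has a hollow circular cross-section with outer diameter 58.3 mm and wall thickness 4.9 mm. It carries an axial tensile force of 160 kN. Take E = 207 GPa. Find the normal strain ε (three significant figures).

9.40e-04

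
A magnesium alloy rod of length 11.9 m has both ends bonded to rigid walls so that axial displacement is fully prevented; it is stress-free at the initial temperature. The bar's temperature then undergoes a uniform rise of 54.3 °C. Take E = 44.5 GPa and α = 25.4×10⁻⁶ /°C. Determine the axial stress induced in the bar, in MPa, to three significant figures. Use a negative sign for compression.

Free thermal expansion αLΔT = 25.4e-6 · 11900 · 54.3 = 16.41 mm.
The walls impose strain ε = −(16.41)/11900 = -1.3792e-03; σ = Eε = 44500 · -1.3792e-03 = -61.38 MPa.

-61.4 MPa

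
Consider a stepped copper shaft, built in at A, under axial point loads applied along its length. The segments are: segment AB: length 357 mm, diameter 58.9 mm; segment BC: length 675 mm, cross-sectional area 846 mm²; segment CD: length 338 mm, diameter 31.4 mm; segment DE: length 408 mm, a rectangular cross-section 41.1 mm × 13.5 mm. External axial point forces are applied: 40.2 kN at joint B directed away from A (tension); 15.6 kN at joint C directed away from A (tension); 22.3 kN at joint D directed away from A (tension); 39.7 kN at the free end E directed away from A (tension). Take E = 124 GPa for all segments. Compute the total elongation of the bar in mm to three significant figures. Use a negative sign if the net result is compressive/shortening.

1.08 mm

Internal axial forces (sectioning from the free end, tension +): N_DE = 39.7 kN, N_CD = 62 kN, N_BC = 77.6 kN, N_AB = 117.8 kN.
A_AB = 2725 mm².
A_CD = 774.4 mm².
A_DE = 554.9 mm².
δ_AB = 117800·357/(2725·124000) = 0.1245 mm
δ_BC = 77600·675/(846·124000) = 0.4993 mm
δ_CD = 62000·338/(774.4·124000) = 0.2182 mm
δ_DE = 39700·408/(554.9·124000) = 0.2354 mm
δ = Σδ_i = 1.077 mm.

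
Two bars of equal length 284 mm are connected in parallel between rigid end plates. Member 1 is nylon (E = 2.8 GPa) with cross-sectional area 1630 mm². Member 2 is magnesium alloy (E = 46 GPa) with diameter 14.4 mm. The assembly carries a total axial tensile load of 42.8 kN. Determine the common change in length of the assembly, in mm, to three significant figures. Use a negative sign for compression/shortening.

A_2 = 162.9 mm².
Equal strain + equilibrium ⇒ each member carries load in proportion to AE: A₁E₁ = 4564000 N, A₂E₂ = 7492000 N, ΣAE = 12060000 N.
δ = PL/ΣAE = 42800·284/12060000 = 1.008 mm.

1.01 mm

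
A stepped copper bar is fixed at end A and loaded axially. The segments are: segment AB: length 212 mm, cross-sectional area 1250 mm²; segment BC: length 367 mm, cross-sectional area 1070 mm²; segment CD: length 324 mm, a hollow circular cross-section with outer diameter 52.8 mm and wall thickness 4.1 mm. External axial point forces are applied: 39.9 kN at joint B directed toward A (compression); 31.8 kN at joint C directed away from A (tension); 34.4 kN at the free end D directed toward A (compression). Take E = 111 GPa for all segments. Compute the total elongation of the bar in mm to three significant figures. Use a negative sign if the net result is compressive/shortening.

-0.233 mm

Internal axial forces (sectioning from the free end, tension +): N_CD = -34.4 kN, N_BC = -2.6 kN, N_AB = -42.5 kN.
A_CD = 627.3 mm².
δ_AB = -42500·212/(1250·111000) = -0.06494 mm
δ_BC = -2600·367/(1070·111000) = -0.008034 mm
δ_CD = -34400·324/(627.3·111000) = -0.1601 mm
δ = Σδ_i = -0.233 mm.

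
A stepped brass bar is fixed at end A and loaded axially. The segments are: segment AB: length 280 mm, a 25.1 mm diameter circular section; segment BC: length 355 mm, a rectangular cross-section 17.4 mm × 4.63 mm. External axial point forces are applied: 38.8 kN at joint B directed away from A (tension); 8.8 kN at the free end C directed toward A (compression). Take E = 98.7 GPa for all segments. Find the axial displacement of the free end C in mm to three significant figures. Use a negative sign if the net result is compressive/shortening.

Internal axial forces (sectioning from the free end, tension +): N_BC = -8.8 kN, N_AB = 30 kN.
A_AB = 494.8 mm².
A_BC = 80.56 mm².
δ_AB = 30000·280/(494.8·98700) = 0.172 mm
δ_BC = -8800·355/(80.56·98700) = -0.3929 mm
δ = Σδ_i = -0.2209 mm.

-0.221 mm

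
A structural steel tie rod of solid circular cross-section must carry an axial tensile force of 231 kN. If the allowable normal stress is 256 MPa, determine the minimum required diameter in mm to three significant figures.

33.9 mm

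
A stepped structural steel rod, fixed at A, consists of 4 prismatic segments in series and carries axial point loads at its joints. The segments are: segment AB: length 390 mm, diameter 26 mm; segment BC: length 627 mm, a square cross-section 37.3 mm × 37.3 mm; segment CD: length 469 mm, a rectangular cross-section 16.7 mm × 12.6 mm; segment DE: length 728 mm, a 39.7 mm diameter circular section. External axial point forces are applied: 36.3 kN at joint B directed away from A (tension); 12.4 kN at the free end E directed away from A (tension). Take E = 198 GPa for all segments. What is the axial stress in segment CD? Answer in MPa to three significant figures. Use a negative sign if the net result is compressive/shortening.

Internal axial forces (sectioning from the free end, tension +): N_DE = 12.4 kN, N_CD = 12.4 kN, N_BC = 12.4 kN, N_AB = 48.7 kN.
A_CD = 210.4 mm².
σ_CD = N_CD/A_CD = 12400/210.4 = 58.93 MPa.

58.9 MPa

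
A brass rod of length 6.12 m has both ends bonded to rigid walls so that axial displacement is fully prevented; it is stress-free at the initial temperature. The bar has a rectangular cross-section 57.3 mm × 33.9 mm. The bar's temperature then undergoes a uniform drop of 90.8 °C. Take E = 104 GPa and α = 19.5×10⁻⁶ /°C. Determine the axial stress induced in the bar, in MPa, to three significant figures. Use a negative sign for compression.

Free thermal expansion αLΔT = 19.5e-6 · 6120 · -90.8 = -10.84 mm.
The walls impose strain ε = −(-10.84)/6120 = 1.7706e-03; σ = Eε = 104000 · 1.7706e-03 = 184.1 MPa.

184 MPa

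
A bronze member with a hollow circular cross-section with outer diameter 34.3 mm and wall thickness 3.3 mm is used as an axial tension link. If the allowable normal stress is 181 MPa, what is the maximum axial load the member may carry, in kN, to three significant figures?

58.2 kN

A = 321.4 mm².
P_max = σ_allow · A = 181 · 321.4 = 58170 N = 58.17 kN.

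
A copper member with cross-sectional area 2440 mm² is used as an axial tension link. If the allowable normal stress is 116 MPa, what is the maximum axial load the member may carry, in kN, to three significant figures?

283 kN

P_max = σ_allow · A = 116 · 2440 = 283000 N = 283 kN.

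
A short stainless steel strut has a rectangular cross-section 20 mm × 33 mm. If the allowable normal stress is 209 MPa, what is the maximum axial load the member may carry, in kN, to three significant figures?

138 kN

A = 660 mm².
P_max = σ_allow · A = 209 · 660 = 137900 N = 137.9 kN.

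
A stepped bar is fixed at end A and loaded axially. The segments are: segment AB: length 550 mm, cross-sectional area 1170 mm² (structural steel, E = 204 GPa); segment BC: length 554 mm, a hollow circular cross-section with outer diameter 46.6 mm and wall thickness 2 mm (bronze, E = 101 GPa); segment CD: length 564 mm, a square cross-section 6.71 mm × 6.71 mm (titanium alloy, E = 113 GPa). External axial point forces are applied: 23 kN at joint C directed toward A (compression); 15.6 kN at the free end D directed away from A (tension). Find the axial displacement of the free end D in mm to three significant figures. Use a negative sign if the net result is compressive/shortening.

1.57 mm

Internal axial forces (sectioning from the free end, tension +): N_CD = 15.6 kN, N_BC = -7.4 kN, N_AB = -7.4 kN.
A_BC = 280.2 mm².
A_CD = 45.02 mm².
δ_AB = -7400·550/(1170·204000) = -0.01705 mm
δ_BC = -7400·554/(280.2·101000) = -0.1448 mm
δ_CD = 15600·564/(45.02·113000) = 1.729 mm
δ = Σδ_i = 1.567 mm.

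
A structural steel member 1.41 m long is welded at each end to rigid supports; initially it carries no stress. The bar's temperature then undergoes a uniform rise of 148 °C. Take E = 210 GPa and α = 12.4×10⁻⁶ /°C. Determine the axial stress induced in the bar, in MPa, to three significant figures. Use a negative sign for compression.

Free thermal expansion αLΔT = 12.4e-6 · 1410 · 148 = 2.588 mm.
The walls impose strain ε = −(2.588)/1410 = -1.8352e-03; σ = Eε = 210000 · -1.8352e-03 = -385.4 MPa.

-385 MPa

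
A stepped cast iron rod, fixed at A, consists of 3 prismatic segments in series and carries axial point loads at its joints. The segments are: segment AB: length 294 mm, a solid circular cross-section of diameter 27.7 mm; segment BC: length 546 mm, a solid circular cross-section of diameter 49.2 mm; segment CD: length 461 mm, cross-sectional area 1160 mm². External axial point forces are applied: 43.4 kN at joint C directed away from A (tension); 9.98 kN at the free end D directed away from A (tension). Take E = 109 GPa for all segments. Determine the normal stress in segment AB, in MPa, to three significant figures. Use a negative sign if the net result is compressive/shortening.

88.6 MPa

Internal axial forces (sectioning from the free end, tension +): N_CD = 9.98 kN, N_BC = 53.38 kN, N_AB = 53.38 kN.
A_AB = 602.6 mm².
σ_AB = N_AB/A_AB = 53380/602.6 = 88.58 MPa.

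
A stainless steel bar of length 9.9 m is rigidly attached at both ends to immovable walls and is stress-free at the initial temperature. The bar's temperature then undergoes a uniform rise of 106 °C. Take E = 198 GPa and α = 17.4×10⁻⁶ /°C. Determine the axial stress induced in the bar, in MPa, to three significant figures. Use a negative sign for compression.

-365 MPa

Free thermal expansion αLΔT = 17.4e-6 · 9900 · 106 = 18.26 mm.
The walls impose strain ε = −(18.26)/9900 = -1.8444e-03; σ = Eε = 198000 · -1.8444e-03 = -365.2 MPa.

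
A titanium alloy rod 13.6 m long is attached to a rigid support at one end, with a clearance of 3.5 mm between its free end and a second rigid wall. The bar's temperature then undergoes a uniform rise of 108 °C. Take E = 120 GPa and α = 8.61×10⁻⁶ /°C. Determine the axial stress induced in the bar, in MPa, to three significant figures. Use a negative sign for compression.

-80.7 MPa

Free thermal expansion αLΔT = 8.61e-6 · 13600 · 108 = 12.65 mm.
The walls engage after the gap closes; constrained expansion = 12.65 − 3.5 = 9.146 mm.
The walls impose strain ε = −(9.146)/13600 = -6.7253e-04; σ = Eε = 120000 · -6.7253e-04 = -80.7 MPa.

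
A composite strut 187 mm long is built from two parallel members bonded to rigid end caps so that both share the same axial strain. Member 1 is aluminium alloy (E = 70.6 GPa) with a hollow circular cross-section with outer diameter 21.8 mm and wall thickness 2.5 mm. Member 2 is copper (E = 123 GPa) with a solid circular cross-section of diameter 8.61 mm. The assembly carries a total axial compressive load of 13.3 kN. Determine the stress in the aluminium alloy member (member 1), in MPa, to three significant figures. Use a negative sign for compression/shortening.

A_1 = 151.6 mm².
A_2 = 58.22 mm².
Equal strain + equilibrium ⇒ each member carries load in proportion to AE: A₁E₁ = 10700000 N, A₂E₂ = 7161000 N, ΣAE = 17860000 N.
σ₁ = P·E₁/ΣAE = -13300·70600/17860000 = -52.57 MPa.

-52.6 MPa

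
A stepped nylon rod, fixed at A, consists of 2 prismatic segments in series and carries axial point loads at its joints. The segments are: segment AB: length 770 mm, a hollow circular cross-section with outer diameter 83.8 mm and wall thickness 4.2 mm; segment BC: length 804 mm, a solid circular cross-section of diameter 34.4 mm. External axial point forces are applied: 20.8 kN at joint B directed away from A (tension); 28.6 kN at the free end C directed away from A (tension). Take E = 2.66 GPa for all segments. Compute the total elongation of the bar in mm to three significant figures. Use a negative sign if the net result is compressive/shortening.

22.9 mm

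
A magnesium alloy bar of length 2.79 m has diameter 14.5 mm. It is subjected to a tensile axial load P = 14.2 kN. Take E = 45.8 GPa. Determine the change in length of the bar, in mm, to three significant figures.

5.24 mm

A = 165.1 mm².
δ_mech = NL/(AE) = 14200·2790/(165.1·45800) = 5.238 mm.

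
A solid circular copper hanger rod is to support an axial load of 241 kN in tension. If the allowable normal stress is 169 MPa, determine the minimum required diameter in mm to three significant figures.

42.6 mm

Required area A ≥ P/σ_allow = 241000/169 = 1426 mm².
For a solid circular section, d ≥ √(4A/π) = 42.61 mm.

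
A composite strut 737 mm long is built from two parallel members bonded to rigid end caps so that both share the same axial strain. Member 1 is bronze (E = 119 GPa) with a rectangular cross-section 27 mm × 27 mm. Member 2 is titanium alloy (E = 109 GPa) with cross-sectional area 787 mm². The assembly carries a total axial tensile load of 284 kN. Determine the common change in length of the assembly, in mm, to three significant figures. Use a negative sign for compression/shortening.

1.21 mm

A_1 = 729 mm².
Equal strain + equilibrium ⇒ each member carries load in proportion to AE: A₁E₁ = 86750000 N, A₂E₂ = 85780000 N, ΣAE = 172500000 N.
δ = PL/ΣAE = 284000·737/172500000 = 1.213 mm.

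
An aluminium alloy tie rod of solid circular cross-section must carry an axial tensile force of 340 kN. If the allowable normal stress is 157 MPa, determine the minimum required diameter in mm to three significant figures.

52.5 mm

Required area A ≥ P/σ_allow = 340000/157 = 2166 mm².
For a solid circular section, d ≥ √(4A/π) = 52.51 mm.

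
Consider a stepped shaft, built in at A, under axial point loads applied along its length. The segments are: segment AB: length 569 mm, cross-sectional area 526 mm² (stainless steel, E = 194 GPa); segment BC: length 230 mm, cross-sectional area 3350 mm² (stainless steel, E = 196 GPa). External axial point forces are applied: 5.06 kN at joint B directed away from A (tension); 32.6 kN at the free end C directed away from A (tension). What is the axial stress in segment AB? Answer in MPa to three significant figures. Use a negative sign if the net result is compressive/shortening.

71.6 MPa

Internal axial forces (sectioning from the free end, tension +): N_BC = 32.6 kN, N_AB = 37.66 kN.
σ_AB = N_AB/A_AB = 37660/526 = 71.6 MPa.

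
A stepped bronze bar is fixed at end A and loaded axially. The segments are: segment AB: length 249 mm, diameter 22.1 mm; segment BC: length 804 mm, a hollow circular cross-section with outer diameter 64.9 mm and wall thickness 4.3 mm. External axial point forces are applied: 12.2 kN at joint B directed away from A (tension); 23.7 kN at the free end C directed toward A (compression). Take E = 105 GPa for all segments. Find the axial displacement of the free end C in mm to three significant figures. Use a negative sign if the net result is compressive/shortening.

-0.293 mm

Internal axial forces (sectioning from the free end, tension +): N_BC = -23.7 kN, N_AB = -11.5 kN.
A_AB = 383.6 mm².
A_BC = 818.6 mm².
δ_AB = -11500·249/(383.6·105000) = -0.07109 mm
δ_BC = -23700·804/(818.6·105000) = -0.2217 mm
δ = Σδ_i = -0.2928 mm.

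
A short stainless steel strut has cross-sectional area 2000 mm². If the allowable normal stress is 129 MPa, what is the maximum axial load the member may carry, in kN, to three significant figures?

258 kN

P_max = σ_allow · A = 129 · 2000 = 258000 N = 258 kN.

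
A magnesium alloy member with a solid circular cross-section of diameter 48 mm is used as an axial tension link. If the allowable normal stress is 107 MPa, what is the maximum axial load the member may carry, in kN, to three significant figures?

194 kN

A = 1810 mm².
P_max = σ_allow · A = 107 · 1810 = 193600 N = 193.6 kN.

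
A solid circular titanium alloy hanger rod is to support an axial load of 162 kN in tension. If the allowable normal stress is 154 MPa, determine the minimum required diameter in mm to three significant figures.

Required area A ≥ P/σ_allow = 162000/154 = 1052 mm².
For a solid circular section, d ≥ √(4A/π) = 36.6 mm.

36.6 mm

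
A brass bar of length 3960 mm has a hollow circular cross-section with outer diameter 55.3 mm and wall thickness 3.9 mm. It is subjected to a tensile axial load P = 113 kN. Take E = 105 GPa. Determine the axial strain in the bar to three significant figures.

0.00171

A = 629.8 mm².
σ = N/A = 179.4 MPa; ε = σ/E = 179.4/105000 = 1.709e-03.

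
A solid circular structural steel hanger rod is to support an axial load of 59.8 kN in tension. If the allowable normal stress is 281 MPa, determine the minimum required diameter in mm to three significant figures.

Required area A ≥ P/σ_allow = 59800/281 = 212.8 mm².
For a solid circular section, d ≥ √(4A/π) = 16.46 mm.

16.5 mm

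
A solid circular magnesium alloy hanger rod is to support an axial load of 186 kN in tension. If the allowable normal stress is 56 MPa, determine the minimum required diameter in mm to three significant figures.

Required area A ≥ P/σ_allow = 186000/56 = 3321 mm².
For a solid circular section, d ≥ √(4A/π) = 65.03 mm.

65.0 mm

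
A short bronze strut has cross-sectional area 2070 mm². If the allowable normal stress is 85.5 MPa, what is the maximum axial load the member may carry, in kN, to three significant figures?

177 kN

P_max = σ_allow · A = 85.5 · 2070 = 177000 N = 177 kN.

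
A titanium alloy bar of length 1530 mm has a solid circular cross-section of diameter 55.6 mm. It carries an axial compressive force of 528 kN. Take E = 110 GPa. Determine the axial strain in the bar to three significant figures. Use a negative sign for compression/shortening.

-0.00198

A = 2428 mm².
σ = N/A = -217.5 MPa; ε = σ/E = -217.5/110000 = -1.977e-03.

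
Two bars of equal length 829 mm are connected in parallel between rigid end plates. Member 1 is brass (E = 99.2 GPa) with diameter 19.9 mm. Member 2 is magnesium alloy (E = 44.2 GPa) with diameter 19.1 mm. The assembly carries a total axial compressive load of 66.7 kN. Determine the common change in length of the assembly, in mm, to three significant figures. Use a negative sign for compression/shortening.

A_1 = 311 mm².
A_2 = 286.5 mm².
Equal strain + equilibrium ⇒ each member carries load in proportion to AE: A₁E₁ = 30850000 N, A₂E₂ = 12660000 N, ΣAE = 43520000 N.
δ = PL/ΣAE = -66700·829/43520000 = -1.271 mm.

-1.27 mm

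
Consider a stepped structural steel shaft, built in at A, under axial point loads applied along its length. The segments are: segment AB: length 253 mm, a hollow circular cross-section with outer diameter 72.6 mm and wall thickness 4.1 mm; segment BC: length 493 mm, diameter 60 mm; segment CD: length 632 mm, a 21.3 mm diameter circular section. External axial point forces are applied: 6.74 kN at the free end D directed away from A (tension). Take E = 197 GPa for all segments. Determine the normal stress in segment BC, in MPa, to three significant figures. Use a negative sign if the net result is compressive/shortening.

Internal axial forces (sectioning from the free end, tension +): N_CD = 6.74 kN, N_BC = 6.74 kN, N_AB = 6.74 kN.
A_BC = 2827 mm².
σ_BC = N_BC/A_BC = 6740/2827 = 2.384 MPa.

2.38 MPa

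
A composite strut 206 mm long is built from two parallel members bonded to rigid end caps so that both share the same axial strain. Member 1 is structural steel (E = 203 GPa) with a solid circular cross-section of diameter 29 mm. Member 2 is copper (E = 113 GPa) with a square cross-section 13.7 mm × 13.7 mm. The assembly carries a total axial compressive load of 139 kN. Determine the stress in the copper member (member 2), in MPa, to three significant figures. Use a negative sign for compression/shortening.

A_1 = 660.5 mm².
A_2 = 187.7 mm².
Equal strain + equilibrium ⇒ each member carries load in proportion to AE: A₁E₁ = 134100000 N, A₂E₂ = 21210000 N, ΣAE = 155300000 N.
σ₂ = P·E₂/ΣAE = -139000·113000/155300000 = -101.1 MPa.

-101 MPa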